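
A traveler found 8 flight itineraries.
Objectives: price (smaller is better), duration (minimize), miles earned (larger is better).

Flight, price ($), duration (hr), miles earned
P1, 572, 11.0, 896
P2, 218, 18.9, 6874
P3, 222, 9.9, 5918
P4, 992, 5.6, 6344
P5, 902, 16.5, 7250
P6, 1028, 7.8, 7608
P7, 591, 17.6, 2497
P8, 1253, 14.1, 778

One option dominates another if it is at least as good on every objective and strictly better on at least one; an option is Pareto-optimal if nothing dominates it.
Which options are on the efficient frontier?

P2, P3, P4, P5, P6

P1: dominated by P3 (price 222≤572, duration 9.9≤11.0, miles earned 5918≥896).
P2: not dominated (best price).
P3: not dominated.
P4: not dominated (best duration).
P5: not dominated.
P6: not dominated (best miles earned).
P7: dominated by P3 (price 222≤591, duration 9.9≤17.6, miles earned 5918≥2497).
P8: dominated by P1 (price 572≤1253, duration 11.0≤14.1, miles earned 896≥778).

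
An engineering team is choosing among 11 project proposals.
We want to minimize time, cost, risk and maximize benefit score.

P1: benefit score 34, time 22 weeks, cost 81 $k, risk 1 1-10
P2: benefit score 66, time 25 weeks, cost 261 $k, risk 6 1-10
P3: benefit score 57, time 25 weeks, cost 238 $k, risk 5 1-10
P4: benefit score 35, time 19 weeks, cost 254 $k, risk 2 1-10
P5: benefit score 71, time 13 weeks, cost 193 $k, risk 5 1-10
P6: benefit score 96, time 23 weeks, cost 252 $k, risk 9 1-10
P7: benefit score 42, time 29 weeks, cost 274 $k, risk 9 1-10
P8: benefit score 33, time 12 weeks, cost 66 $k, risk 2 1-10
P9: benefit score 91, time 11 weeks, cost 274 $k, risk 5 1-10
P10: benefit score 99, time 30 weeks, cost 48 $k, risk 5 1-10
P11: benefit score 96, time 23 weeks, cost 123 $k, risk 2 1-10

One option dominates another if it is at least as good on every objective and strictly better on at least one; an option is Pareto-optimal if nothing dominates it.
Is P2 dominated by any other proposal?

Yes

P5 vs P2: benefit score 71≥66, time 13≤25, cost 193≤261, risk 5≤6 — P5 is at least as good on every objective and strictly better on at least one, so P5 dominates P2.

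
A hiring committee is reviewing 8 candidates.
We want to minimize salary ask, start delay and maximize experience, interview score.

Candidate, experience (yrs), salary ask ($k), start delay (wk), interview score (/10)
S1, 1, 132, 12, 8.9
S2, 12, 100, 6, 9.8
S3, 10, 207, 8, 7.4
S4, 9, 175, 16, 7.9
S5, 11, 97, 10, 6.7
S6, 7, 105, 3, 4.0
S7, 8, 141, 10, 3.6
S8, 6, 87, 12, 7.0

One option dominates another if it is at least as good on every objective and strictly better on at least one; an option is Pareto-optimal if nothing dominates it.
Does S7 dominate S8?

S7 vs S8: S7 is worse on salary ask (141 vs 87), so it does not dominate S8.

No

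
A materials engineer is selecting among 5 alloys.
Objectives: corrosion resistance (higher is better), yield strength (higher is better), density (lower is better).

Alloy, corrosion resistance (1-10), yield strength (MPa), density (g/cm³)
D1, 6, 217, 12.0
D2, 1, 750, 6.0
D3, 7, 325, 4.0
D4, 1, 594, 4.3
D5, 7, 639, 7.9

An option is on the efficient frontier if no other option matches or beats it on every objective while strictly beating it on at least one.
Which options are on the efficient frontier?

D1: dominated by D3 (corrosion resistance 7≥6, yield strength 325≥217, density 4.0≤12.0).
D2: not dominated (best yield strength).
D3: not dominated (best density).
D4: not dominated.
D5: not dominated.

D2, D3, D4, D5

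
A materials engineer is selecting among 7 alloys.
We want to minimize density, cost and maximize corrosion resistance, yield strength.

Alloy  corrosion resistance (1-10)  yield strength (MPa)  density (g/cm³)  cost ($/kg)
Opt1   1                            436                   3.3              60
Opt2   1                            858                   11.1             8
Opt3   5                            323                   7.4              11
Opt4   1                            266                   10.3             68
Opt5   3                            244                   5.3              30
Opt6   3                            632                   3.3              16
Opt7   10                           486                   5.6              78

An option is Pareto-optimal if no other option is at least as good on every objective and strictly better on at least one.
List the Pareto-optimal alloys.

Opt1: dominated by Opt6 (corrosion resistance 3≥1, yield strength 632≥436, density 3.3≤3.3, cost 16≤60).
Opt2: not dominated (best yield strength).
Opt3: not dominated.
Opt4: dominated by Opt1 (corrosion resistance 1≥1, yield strength 436≥266, density 3.3≤10.3, cost 60≤68).
Opt5: dominated by Opt6 (corrosion resistance 3≥3, yield strength 632≥244, density 3.3≤5.3, cost 16≤30).
Opt6: not dominated.
Opt7: not dominated (best corrosion resistance).

Opt2, Opt3, Opt6, Opt7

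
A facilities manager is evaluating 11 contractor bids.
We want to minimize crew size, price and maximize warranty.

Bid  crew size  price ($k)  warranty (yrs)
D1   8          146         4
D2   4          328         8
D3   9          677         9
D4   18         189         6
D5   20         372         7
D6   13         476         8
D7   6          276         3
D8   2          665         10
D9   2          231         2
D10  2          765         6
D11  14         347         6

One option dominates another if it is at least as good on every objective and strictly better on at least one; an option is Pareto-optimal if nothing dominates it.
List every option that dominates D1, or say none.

none

D2: worse on price (328 vs 146).
D3: worse on crew size (9 vs 8).
D4: worse on crew size (18 vs 8).
D5: worse on crew size (20 vs 8).
D6: worse on crew size (13 vs 8).
D7: worse on price (276 vs 146).
D8: worse on price (665 vs 146).
D9: worse on price (231 vs 146).
D10: worse on price (765 vs 146).
D11: worse on crew size (14 vs 8).
No option dominates D1.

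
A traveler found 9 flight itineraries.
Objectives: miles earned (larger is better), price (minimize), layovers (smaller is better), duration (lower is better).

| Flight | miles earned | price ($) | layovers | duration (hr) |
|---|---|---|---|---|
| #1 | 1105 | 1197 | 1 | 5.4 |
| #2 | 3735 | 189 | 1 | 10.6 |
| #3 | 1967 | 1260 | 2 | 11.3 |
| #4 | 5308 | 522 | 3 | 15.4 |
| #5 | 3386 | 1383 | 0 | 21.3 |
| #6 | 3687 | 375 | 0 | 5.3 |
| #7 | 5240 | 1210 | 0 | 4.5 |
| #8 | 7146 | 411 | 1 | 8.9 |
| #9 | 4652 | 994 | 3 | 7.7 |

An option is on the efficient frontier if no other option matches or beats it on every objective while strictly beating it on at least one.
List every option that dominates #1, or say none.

#6

#6: miles earned 3687≥1105, price 375≤1197, layovers 0≤1, duration 5.3≤5.4 — dominates #1.
Others (#2, #3, #4, #5, #7, #8, #9) are each worse than #1 on at least one objective.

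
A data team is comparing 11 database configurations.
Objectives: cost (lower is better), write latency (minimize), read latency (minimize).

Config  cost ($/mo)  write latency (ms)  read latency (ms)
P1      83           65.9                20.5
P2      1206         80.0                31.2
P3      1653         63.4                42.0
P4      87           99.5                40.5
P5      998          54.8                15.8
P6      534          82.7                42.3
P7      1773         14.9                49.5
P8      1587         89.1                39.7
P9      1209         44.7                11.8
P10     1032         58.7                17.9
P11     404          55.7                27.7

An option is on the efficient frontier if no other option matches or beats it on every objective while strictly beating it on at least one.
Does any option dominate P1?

No

P2: worse on cost (1206 vs 83).
P3: worse on cost (1653 vs 83).
P4: worse on cost (87 vs 83).
P5: worse on cost (998 vs 83).
P6: worse on cost (534 vs 83).
P7: worse on cost (1773 vs 83).
P8: worse on cost (1587 vs 83).
P9: worse on cost (1209 vs 83).
P10: worse on cost (1032 vs 83).
P11: worse on cost (404 vs 83).
No option is at least as good as P1 on every objective and strictly better on one.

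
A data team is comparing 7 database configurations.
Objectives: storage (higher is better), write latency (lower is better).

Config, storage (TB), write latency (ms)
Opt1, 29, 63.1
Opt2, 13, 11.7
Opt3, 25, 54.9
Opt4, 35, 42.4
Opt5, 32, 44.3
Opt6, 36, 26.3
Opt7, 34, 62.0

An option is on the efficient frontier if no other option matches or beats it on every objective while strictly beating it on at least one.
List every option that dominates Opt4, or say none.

Opt6: storage 36≥35, write latency 26.3≤42.4 — dominates Opt4.
Others (Opt1, Opt2, Opt3, Opt5, Opt7) are each worse than Opt4 on at least one objective.

Opt6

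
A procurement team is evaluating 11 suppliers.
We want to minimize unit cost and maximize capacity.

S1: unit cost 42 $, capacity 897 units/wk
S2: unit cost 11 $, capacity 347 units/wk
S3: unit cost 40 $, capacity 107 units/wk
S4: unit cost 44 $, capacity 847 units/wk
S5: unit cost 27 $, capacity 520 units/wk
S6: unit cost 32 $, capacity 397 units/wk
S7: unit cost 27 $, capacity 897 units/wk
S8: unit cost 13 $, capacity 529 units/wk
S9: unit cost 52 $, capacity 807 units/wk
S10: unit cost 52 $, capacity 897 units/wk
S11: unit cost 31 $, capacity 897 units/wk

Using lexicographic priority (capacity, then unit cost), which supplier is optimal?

First maximize capacity: best is 897, kept {S1, S7, S10, S11}.
Then minimize unit cost: best is 27, kept {S7}.

S7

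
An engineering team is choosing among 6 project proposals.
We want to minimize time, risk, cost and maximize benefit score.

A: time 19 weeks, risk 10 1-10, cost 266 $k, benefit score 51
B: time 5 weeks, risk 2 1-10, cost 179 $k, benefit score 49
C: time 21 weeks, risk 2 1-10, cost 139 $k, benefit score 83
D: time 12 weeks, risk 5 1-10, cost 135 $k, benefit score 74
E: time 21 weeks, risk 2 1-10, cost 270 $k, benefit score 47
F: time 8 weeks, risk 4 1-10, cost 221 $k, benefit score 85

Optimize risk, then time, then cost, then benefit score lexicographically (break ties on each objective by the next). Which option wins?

First minimize risk: best is 2, kept {B, C, E}.
Then minimize time: best is 5, kept {B}.

B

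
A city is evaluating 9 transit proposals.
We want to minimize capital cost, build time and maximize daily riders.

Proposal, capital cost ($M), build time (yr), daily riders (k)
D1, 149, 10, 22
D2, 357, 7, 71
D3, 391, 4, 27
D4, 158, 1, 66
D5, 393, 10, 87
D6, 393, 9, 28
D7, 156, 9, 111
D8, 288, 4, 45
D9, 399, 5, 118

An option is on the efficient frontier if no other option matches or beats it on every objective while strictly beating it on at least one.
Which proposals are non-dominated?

D1, D2, D4, D7, D9

D1: not dominated (best capital cost).
D2: not dominated.
D3: dominated by D4 (capital cost 158≤391, build time 1≤4, daily riders 66≥27).
D4: not dominated (best build time).
D5: dominated by D7 (capital cost 156≤393, build time 9≤10, daily riders 111≥87).
D6: dominated by D2 (capital cost 357≤393, build time 7≤9, daily riders 71≥28).
D7: not dominated.
D8: dominated by D4 (capital cost 158≤288, build time 1≤4, daily riders 66≥45).
D9: not dominated (best daily riders).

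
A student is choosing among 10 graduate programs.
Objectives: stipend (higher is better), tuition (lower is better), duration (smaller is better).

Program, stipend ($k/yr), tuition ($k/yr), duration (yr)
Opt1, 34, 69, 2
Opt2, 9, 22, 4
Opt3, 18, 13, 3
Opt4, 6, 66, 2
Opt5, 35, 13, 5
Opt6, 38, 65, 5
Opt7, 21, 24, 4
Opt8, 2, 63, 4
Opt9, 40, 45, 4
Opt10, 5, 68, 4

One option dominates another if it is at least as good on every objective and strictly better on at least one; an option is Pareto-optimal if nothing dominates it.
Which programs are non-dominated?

Opt1: not dominated.
Opt2: dominated by Opt3 (stipend 18≥9, tuition 13≤22, duration 3≤4).
Opt3: not dominated.
Opt4: not dominated.
Opt5: not dominated.
Opt6: dominated by Opt9 (stipend 40≥38, tuition 45≤65, duration 4≤5).
Opt7: not dominated.
Opt8: dominated by Opt2 (stipend 9≥2, tuition 22≤63, duration 4≤4).
Opt9: not dominated (best stipend).
Opt10: dominated by Opt2 (stipend 9≥5, tuition 22≤68, duration 4≤4).

Opt1, Opt3, Opt4, Opt5, Opt7, Opt9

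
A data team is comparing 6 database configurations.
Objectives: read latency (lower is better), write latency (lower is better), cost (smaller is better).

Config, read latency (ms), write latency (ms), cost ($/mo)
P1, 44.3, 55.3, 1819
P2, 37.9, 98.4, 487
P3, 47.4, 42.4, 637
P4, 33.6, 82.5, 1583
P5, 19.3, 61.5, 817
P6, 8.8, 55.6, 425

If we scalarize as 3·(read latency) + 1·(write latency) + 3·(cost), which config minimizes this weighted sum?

P6

P1: 3·44.3 + 1·55.3 + 3·1819 = 5645.2
P2: 3·37.9 + 1·98.4 + 3·487 = 1673.1
P3: 3·47.4 + 1·42.4 + 3·637 = 2095.6
P4: 3·33.6 + 1·82.5 + 3·1583 = 4932.3
P5: 3·19.3 + 1·61.5 + 3·817 = 2570.4
P6: 3·8.8 + 1·55.6 + 3·425 = 1357.0
Lowest: P6 at 1357.0.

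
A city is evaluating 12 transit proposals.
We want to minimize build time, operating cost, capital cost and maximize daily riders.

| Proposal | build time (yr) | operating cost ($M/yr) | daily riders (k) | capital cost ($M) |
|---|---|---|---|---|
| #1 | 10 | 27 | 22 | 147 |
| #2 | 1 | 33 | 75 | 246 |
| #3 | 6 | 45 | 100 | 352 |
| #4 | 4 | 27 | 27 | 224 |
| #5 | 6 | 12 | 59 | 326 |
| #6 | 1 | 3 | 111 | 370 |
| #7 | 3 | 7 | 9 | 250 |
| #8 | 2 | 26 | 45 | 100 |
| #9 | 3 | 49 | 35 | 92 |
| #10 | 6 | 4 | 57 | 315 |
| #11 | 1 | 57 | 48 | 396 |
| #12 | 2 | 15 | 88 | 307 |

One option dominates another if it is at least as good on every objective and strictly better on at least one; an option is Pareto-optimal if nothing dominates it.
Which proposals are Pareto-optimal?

#1: dominated by #8 (build time 2≤10, operating cost 26≤27, daily riders 45≥22, capital cost 100≤147).
#2: not dominated.
#3: not dominated.
#4: dominated by #8 (build time 2≤4, operating cost 26≤27, daily riders 45≥27, capital cost 100≤224).
#5: not dominated.
#6: not dominated (best operating cost).
#7: not dominated.
#8: not dominated.
#9: not dominated (best capital cost).
#10: not dominated.
#11: dominated by #2 (build time 1≤1, operating cost 33≤57, daily riders 75≥48, capital cost 246≤396).
#12: not dominated.

#2, #3, #5, #6, #7, #8, #9, #10, #12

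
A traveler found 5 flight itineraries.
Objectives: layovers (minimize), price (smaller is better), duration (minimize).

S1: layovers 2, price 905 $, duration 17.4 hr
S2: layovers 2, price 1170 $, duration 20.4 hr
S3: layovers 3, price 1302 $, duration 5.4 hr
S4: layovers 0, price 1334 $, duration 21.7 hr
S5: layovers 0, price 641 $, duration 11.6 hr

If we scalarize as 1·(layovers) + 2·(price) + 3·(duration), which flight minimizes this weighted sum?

S1: 1·2 + 2·905 + 3·17.4 = 1864.2
S2: 1·2 + 2·1170 + 3·20.4 = 2403.2
S3: 1·3 + 2·1302 + 3·5.4 = 2623.2
S4: 1·0 + 2·1334 + 3·21.7 = 2733.1
S5: 1·0 + 2·641 + 3·11.6 = 1316.8
Lowest: S5 at 1316.8.

S5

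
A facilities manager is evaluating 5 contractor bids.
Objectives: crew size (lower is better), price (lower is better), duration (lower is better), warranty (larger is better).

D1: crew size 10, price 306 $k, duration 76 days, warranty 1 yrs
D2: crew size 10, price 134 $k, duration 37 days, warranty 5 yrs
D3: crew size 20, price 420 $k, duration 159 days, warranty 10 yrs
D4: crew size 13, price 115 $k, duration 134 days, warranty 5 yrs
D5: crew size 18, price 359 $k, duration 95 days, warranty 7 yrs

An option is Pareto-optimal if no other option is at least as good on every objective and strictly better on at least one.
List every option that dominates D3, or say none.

D1: worse on warranty (1 vs 10).
D2: worse on warranty (5 vs 10).
D4: worse on warranty (5 vs 10).
D5: worse on warranty (7 vs 10).
No option dominates D3.

none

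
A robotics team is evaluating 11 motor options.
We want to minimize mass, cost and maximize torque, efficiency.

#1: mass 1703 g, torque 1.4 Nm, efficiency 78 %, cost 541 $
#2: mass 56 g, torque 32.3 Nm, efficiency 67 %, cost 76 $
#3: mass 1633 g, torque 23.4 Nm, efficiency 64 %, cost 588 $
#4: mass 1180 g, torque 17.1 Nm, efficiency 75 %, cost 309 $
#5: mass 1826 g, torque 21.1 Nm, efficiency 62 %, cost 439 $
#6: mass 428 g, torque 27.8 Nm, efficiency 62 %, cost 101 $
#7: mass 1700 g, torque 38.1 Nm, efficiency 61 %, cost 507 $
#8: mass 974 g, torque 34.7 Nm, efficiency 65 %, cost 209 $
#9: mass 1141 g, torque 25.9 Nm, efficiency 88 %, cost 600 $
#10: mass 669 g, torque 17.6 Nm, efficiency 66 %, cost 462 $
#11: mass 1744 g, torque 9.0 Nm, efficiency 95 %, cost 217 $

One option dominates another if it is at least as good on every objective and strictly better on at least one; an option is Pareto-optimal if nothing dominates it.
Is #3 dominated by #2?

Yes

#2 vs #3: mass 56≤1633, torque 32.3≥23.4, efficiency 67≥64, cost 76≤588 — #2 is at least as good on every objective with at least one strict improvement.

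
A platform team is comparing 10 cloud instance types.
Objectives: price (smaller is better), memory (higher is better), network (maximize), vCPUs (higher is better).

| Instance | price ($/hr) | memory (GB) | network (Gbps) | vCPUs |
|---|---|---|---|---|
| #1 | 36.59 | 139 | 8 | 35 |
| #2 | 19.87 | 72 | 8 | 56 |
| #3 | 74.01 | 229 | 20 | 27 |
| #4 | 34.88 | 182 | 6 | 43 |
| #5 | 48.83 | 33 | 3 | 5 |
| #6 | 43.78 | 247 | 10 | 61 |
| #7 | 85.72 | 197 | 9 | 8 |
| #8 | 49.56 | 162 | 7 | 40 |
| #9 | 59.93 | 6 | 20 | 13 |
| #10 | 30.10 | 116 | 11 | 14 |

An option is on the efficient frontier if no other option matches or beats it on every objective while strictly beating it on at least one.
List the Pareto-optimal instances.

#1: not dominated.
#2: not dominated (best price).
#3: not dominated.
#4: not dominated.
#5: dominated by #1 (price 36.59≤48.83, memory 139≥33, network 8≥3, vCPUs 35≥5).
#6: not dominated (best memory).
#7: dominated by #3 (price 74.01≤85.72, memory 229≥197, network 20≥9, vCPUs 27≥8).
#8: dominated by #6 (price 43.78≤49.56, memory 247≥162, network 10≥7, vCPUs 61≥40).
#9: not dominated.
#10: not dominated.

#1, #2, #3, #4, #6, #9, #10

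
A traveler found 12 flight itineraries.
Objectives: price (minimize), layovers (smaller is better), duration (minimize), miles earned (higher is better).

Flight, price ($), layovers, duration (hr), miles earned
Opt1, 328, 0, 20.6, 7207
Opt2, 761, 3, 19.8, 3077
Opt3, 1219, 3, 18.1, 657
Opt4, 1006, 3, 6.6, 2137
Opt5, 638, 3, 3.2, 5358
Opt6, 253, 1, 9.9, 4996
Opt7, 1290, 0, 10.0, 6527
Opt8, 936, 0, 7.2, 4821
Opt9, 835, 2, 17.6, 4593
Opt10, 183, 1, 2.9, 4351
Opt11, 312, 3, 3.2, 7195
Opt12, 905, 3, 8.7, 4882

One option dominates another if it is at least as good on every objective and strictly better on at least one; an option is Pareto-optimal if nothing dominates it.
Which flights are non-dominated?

Opt1, Opt6, Opt7, Opt8, Opt10, Opt11

Opt1: not dominated (best miles earned).
Opt2: dominated by Opt5 (price 638≤761, layovers 3≤3, duration 3.2≤19.8, miles earned 5358≥3077).
Opt3: dominated by Opt4 (price 1006≤1219, layovers 3≤3, duration 6.6≤18.1, miles earned 2137≥657).
Opt4: dominated by Opt5 (price 638≤1006, layovers 3≤3, duration 3.2≤6.6, miles earned 5358≥2137).
Opt5: dominated by Opt11 (price 312≤638, layovers 3≤3, duration 3.2≤3.2, miles earned 7195≥5358).
Opt6: not dominated.
Opt7: not dominated.
Opt8: not dominated.
Opt9: dominated by Opt6 (price 253≤835, layovers 1≤2, duration 9.9≤17.6, miles earned 4996≥4593).
Opt10: not dominated (best price).
Opt11: not dominated.
Opt12: dominated by Opt5 (price 638≤905, layovers 3≤3, duration 3.2≤8.7, miles earned 5358≥4882).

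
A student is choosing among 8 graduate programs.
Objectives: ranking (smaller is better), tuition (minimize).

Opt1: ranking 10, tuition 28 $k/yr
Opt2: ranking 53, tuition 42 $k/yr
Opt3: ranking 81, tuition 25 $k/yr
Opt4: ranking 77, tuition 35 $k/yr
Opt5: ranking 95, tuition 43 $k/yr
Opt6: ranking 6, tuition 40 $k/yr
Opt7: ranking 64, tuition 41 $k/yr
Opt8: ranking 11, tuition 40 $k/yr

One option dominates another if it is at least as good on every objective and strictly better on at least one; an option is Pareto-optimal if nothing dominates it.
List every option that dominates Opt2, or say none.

Opt1: ranking 10≤53, tuition 28≤42 — dominates Opt2.
Opt6: ranking 6≤53, tuition 40≤42 — dominates Opt2.
Opt8: ranking 11≤53, tuition 40≤42 — dominates Opt2.
Others (Opt3, Opt4, Opt5, Opt7) are each worse than Opt2 on at least one objective.

Opt1, Opt6, Opt8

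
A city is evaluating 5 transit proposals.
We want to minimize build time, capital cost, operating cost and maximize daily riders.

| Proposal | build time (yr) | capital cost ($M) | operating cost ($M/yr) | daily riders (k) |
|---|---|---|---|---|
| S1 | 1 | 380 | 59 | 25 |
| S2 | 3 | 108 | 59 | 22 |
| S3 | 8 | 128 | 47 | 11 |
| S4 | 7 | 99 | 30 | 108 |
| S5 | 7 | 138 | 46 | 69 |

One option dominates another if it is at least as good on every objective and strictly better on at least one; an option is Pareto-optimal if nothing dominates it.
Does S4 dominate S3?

S4 vs S3: build time 7≤8, capital cost 99≤128, operating cost 30≤47, daily riders 108≥11 — S4 is at least as good on every objective with at least one strict improvement.

Yes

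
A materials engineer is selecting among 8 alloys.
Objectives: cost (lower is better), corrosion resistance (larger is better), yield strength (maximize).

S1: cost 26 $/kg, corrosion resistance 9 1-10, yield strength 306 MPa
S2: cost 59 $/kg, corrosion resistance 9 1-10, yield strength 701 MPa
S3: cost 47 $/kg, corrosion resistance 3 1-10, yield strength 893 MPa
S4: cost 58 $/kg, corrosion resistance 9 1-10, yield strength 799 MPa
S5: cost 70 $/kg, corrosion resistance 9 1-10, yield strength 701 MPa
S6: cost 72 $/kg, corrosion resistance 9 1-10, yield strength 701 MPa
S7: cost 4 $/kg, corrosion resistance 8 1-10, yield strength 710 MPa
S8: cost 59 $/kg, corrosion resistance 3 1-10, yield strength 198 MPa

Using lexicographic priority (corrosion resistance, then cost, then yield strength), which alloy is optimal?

S1

First maximize corrosion resistance: best is 9, kept {S1, S2, S4, S5, S6}.
Then minimize cost: best is 26, kept {S1}.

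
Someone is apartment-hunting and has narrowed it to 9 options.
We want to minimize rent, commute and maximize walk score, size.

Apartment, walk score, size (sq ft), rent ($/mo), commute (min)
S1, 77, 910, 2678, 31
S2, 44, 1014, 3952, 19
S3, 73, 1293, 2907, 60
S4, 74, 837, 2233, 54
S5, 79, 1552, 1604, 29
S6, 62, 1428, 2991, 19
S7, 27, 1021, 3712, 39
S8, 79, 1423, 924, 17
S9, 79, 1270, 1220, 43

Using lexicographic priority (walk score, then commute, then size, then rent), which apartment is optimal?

First maximize walk score: best is 79, kept {S5, S8, S9}.
Then minimize commute: best is 17, kept {S8}.

S8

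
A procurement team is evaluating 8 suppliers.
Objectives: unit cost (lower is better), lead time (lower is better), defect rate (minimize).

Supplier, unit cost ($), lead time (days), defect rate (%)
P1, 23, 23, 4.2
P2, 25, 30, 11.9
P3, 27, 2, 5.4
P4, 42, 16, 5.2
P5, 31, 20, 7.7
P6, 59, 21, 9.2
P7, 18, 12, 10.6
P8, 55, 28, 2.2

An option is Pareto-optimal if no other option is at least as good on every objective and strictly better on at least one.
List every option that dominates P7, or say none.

none

P1: worse on unit cost (23 vs 18).
P2: worse on unit cost (25 vs 18).
P3: worse on unit cost (27 vs 18).
P4: worse on unit cost (42 vs 18).
P5: worse on unit cost (31 vs 18).
P6: worse on unit cost (59 vs 18).
P8: worse on unit cost (55 vs 18).
No option dominates P7.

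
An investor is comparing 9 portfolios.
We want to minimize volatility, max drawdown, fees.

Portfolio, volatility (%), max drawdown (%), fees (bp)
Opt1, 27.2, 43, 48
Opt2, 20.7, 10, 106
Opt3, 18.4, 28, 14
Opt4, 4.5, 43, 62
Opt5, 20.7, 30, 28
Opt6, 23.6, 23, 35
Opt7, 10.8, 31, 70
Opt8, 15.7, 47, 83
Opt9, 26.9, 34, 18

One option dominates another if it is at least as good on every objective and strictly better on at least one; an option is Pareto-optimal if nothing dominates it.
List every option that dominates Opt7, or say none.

none

Opt1: worse on volatility (27.2 vs 10.8).
Opt2: worse on volatility (20.7 vs 10.8).
Opt3: worse on volatility (18.4 vs 10.8).
Opt4: worse on max drawdown (43 vs 31).
Opt5: worse on volatility (20.7 vs 10.8).
Opt6: worse on volatility (23.6 vs 10.8).
Opt8: worse on volatility (15.7 vs 10.8).
Opt9: worse on volatility (26.9 vs 10.8).
No option dominates Opt7.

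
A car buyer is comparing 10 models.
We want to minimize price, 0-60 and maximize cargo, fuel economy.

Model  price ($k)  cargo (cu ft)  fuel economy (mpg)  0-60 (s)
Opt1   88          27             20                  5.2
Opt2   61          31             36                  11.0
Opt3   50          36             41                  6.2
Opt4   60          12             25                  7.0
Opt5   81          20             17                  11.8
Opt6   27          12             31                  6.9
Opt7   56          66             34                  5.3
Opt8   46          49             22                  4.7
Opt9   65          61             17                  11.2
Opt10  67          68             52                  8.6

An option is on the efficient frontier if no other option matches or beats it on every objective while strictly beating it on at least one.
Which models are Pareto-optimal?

Opt3, Opt6, Opt7, Opt8, Opt10

Opt1: dominated by Opt8 (price 46≤88, cargo 49≥27, fuel economy 22≥20, 0-60 4.7≤5.2).
Opt2: dominated by Opt3 (price 50≤61, cargo 36≥31, fuel economy 41≥36, 0-60 6.2≤11.0).
Opt3: not dominated.
Opt4: dominated by Opt3 (price 50≤60, cargo 36≥12, fuel economy 41≥25, 0-60 6.2≤7.0).
Opt5: dominated by Opt2 (price 61≤81, cargo 31≥20, fuel economy 36≥17, 0-60 11.0≤11.8).
Opt6: not dominated (best price).
Opt7: not dominated.
Opt8: not dominated (best 0-60).
Opt9: dominated by Opt7 (price 56≤65, cargo 66≥61, fuel economy 34≥17, 0-60 5.3≤11.2).
Opt10: not dominated (best cargo).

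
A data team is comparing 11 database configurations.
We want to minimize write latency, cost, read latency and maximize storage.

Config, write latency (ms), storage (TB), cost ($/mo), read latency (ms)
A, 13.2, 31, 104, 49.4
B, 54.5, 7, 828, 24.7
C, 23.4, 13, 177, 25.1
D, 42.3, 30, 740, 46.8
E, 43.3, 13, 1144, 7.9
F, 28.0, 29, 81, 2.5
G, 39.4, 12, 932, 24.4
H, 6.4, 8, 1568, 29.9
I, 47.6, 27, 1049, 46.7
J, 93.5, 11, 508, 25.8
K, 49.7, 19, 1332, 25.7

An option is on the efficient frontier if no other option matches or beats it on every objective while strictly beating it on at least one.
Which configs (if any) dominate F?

A: worse on cost (104 vs 81).
B: worse on write latency (54.5 vs 28.0).
C: worse on storage (13 vs 29).
D: worse on write latency (42.3 vs 28.0).
E: worse on write latency (43.3 vs 28.0).
G: worse on write latency (39.4 vs 28.0).
H: worse on storage (8 vs 29).
I: worse on write latency (47.6 vs 28.0).
J: worse on write latency (93.5 vs 28.0).
K: worse on write latency (49.7 vs 28.0).
No option dominates F.

none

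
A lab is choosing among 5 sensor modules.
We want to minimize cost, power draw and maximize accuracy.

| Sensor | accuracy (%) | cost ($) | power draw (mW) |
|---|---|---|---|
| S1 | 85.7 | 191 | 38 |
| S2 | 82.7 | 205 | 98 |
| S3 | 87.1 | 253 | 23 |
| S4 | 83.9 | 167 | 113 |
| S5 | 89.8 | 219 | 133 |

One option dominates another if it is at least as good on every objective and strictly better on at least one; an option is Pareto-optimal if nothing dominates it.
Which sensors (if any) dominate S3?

S1: worse on accuracy (85.7 vs 87.1).
S2: worse on accuracy (82.7 vs 87.1).
S4: worse on accuracy (83.9 vs 87.1).
S5: worse on power draw (133 vs 23).
No option dominates S3.

none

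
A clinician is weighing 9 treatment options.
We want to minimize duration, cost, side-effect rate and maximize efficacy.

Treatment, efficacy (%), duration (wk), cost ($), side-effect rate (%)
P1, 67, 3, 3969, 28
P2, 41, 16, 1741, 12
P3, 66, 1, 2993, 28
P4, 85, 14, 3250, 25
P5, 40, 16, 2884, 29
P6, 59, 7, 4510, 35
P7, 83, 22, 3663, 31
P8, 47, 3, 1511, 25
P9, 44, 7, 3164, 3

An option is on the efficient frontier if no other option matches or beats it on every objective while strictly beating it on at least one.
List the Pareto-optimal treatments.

P1, P2, P3, P4, P8, P9

P1: not dominated.
P2: not dominated.
P3: not dominated (best duration).
P4: not dominated (best efficacy).
P5: dominated by P2 (efficacy 41≥40, duration 16≤16, cost 1741≤2884, side-effect rate 12≤29).
P6: dominated by P1 (efficacy 67≥59, duration 3≤7, cost 3969≤4510, side-effect rate 28≤35).
P7: dominated by P4 (efficacy 85≥83, duration 14≤22, cost 3250≤3663, side-effect rate 25≤31).
P8: not dominated (best cost).
P9: not dominated (best side-effect rate).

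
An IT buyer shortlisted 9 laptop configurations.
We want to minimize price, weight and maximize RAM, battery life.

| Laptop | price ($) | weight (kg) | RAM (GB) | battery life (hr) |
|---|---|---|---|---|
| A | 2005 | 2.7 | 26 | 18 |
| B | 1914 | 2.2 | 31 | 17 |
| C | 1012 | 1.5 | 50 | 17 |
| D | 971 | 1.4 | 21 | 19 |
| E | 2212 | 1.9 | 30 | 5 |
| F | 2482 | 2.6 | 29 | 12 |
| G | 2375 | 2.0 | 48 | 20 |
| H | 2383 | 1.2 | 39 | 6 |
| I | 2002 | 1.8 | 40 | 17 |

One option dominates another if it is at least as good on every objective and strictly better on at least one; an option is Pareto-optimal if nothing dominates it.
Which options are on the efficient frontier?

A: not dominated.
B: dominated by C (price 1012≤1914, weight 1.5≤2.2, RAM 50≥31, battery life 17≥17).
C: not dominated (best RAM).
D: not dominated (best price).
E: dominated by C (price 1012≤2212, weight 1.5≤1.9, RAM 50≥30, battery life 17≥5).
F: dominated by B (price 1914≤2482, weight 2.2≤2.6, RAM 31≥29, battery life 17≥12).
G: not dominated (best battery life).
H: not dominated (best weight).
I: dominated by C (price 1012≤2002, weight 1.5≤1.8, RAM 50≥40, battery life 17≥17).

A, C, D, G, H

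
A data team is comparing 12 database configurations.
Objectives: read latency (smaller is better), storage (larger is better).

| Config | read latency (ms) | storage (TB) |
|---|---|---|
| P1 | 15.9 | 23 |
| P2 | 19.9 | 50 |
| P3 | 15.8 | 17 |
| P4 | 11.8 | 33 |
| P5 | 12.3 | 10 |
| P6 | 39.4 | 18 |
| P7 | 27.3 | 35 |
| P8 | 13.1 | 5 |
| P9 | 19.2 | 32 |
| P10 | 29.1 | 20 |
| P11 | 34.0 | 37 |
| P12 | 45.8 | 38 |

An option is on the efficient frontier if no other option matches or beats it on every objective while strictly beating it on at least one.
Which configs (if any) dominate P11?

P2

P2: read latency 19.9≤34.0, storage 50≥37 — dominates P11.
Others (P1, P3, P4, P5, P6, P7, P8, P9, P10, P12) are each worse than P11 on at least one objective.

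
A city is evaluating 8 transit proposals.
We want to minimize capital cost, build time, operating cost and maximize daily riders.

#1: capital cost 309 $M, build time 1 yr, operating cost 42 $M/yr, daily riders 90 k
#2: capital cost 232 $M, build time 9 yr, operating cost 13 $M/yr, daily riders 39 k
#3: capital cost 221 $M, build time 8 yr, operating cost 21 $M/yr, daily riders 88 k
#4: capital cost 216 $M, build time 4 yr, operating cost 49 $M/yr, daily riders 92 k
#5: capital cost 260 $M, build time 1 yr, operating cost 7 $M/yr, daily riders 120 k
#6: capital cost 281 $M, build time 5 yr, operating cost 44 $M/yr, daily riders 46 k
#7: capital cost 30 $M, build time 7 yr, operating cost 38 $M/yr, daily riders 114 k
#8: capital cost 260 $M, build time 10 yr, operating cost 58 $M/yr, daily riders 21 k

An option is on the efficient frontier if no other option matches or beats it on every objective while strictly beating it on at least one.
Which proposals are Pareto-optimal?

#1: dominated by #5 (capital cost 260≤309, build time 1≤1, operating cost 7≤42, daily riders 120≥90).
#2: not dominated.
#3: not dominated.
#4: not dominated.
#5: not dominated (best operating cost).
#6: dominated by #5 (capital cost 260≤281, build time 1≤5, operating cost 7≤44, daily riders 120≥46).
#7: not dominated (best capital cost).
#8: dominated by #2 (capital cost 232≤260, build time 9≤10, operating cost 13≤58, daily riders 39≥21).

#2, #3, #4, #5, #7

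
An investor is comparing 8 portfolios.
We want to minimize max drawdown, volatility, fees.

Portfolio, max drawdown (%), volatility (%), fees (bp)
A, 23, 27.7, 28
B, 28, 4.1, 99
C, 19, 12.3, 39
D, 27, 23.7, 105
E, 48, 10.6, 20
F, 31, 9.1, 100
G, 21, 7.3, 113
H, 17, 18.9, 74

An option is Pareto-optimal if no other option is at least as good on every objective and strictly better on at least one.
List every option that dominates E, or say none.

A: worse on volatility (27.7 vs 10.6).
B: worse on fees (99 vs 20).
C: worse on volatility (12.3 vs 10.6).
D: worse on volatility (23.7 vs 10.6).
F: worse on fees (100 vs 20).
G: worse on fees (113 vs 20).
H: worse on volatility (18.9 vs 10.6).
No option dominates E.

none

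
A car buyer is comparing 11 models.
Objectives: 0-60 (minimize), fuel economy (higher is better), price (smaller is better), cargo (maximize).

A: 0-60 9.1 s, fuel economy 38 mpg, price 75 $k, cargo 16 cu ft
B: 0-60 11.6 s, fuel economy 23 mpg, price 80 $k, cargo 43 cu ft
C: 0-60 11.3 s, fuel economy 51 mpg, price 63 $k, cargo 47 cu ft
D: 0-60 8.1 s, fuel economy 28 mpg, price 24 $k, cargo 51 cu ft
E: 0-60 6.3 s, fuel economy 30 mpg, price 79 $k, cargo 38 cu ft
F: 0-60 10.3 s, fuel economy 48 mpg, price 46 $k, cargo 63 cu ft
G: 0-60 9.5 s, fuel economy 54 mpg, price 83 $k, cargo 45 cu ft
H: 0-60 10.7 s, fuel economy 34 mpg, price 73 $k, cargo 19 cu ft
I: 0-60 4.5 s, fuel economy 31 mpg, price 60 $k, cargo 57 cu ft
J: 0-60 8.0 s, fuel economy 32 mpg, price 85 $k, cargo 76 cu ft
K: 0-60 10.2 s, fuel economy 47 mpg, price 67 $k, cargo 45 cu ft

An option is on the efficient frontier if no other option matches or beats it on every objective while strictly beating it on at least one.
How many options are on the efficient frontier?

A: not dominated.
B: dominated by C (0-60 11.3≤11.6, fuel economy 51≥23, price 63≤80, cargo 47≥43).
C: not dominated.
D: not dominated (best price).
E: dominated by I (0-60 4.5≤6.3, fuel economy 31≥30, price 60≤79, cargo 57≥38).
F: not dominated.
G: not dominated (best fuel economy).
H: dominated by F (0-60 10.3≤10.7, fuel economy 48≥34, price 46≤73, cargo 63≥19).
I: not dominated (best 0-60).
J: not dominated (best cargo).
K: not dominated.
Pareto-optimal: A, C, D, F, G, I, J, K → 8.

8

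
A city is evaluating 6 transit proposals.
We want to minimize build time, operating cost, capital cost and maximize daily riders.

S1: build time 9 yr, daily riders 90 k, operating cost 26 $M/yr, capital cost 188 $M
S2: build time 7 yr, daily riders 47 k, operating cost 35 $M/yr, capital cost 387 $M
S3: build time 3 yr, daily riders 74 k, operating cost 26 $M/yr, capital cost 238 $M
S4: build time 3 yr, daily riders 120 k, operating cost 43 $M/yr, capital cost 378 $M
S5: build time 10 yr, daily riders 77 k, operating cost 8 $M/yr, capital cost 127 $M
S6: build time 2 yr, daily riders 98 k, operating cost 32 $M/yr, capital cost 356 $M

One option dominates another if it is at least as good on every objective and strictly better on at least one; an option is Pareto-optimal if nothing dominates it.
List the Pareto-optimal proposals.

S1, S3, S4, S5, S6

S1: not dominated.
S2: dominated by S3 (build time 3≤7, daily riders 74≥47, operating cost 26≤35, capital cost 238≤387).
S3: not dominated.
S4: not dominated (best daily riders).
S5: not dominated (best operating cost).
S6: not dominated (best build time).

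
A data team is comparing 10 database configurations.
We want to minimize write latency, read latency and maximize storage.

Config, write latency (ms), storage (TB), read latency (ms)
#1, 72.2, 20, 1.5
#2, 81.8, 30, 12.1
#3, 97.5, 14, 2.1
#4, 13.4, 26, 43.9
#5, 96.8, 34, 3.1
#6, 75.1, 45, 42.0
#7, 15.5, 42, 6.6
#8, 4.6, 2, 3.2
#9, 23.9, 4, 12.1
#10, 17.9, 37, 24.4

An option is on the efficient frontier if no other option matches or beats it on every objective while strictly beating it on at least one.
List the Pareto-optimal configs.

#1: not dominated (best read latency).
#2: dominated by #7 (write latency 15.5≤81.8, storage 42≥30, read latency 6.6≤12.1).
#3: dominated by #1 (write latency 72.2≤97.5, storage 20≥14, read latency 1.5≤2.1).
#4: not dominated.
#5: not dominated.
#6: not dominated (best storage).
#7: not dominated.
#8: not dominated (best write latency).
#9: dominated by #7 (write latency 15.5≤23.9, storage 42≥4, read latency 6.6≤12.1).
#10: dominated by #7 (write latency 15.5≤17.9, storage 42≥37, read latency 6.6≤24.4).

#1, #4, #5, #6, #7, #8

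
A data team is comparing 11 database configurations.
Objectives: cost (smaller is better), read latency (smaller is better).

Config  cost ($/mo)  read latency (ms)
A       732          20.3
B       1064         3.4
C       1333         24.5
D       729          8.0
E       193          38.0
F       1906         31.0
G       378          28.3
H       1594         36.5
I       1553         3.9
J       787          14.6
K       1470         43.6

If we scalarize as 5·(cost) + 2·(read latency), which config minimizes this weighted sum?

A: 5·732 + 2·20.3 = 3700.6
B: 5·1064 + 2·3.4 = 5326.8
C: 5·1333 + 2·24.5 = 6714.0
D: 5·729 + 2·8.0 = 3661.0
E: 5·193 + 2·38.0 = 1041.0
F: 5·1906 + 2·31.0 = 9592.0
G: 5·378 + 2·28.3 = 1946.6
H: 5·1594 + 2·36.5 = 8043.0
I: 5·1553 + 2·3.9 = 7772.8
J: 5·787 + 2·14.6 = 3964.2
K: 5·1470 + 2·43.6 = 7437.2
Lowest: E at 1041.0.

E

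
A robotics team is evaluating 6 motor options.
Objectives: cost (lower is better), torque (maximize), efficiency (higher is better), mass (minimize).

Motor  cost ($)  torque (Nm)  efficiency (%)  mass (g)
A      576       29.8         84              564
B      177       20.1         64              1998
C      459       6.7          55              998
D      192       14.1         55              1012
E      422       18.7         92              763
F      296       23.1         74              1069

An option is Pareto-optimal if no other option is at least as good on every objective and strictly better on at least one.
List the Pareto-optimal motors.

A: not dominated (best torque).
B: not dominated (best cost).
C: dominated by E (cost 422≤459, torque 18.7≥6.7, efficiency 92≥55, mass 763≤998).
D: not dominated.
E: not dominated (best efficiency).
F: not dominated.

A, B, D, E, F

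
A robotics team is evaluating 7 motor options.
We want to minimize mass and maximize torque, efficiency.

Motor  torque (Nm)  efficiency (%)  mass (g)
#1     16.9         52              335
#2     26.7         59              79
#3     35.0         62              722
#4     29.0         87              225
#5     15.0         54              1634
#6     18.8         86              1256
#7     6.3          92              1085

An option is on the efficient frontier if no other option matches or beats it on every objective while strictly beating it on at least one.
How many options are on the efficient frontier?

#1: dominated by #2 (torque 26.7≥16.9, efficiency 59≥52, mass 79≤335).
#2: not dominated (best mass).
#3: not dominated (best torque).
#4: not dominated.
#5: dominated by #2 (torque 26.7≥15.0, efficiency 59≥54, mass 79≤1634).
#6: dominated by #4 (torque 29.0≥18.8, efficiency 87≥86, mass 225≤1256).
#7: not dominated (best efficiency).
Pareto-optimal: #2, #3, #4, #7 → 4.

4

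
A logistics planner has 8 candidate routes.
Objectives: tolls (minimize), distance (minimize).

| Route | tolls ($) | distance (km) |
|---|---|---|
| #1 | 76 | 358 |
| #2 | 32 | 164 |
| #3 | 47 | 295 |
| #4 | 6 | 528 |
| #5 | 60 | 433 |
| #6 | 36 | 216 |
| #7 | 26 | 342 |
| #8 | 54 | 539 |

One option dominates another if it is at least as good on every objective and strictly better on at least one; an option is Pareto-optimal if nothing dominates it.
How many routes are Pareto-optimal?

#1: dominated by #2 (tolls 32≤76, distance 164≤358).
#2: not dominated (best distance).
#3: dominated by #2 (tolls 32≤47, distance 164≤295).
#4: not dominated (best tolls).
#5: dominated by #2 (tolls 32≤60, distance 164≤433).
#6: dominated by #2 (tolls 32≤36, distance 164≤216).
#7: not dominated.
#8: dominated by #2 (tolls 32≤54, distance 164≤539).
Pareto-optimal: #2, #4, #7 → 3.

3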